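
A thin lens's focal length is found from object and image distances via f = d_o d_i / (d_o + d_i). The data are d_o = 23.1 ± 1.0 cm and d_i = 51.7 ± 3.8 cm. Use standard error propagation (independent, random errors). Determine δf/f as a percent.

3.76%

∂f/∂d_o = (d_i/(d_o+d_i))² = 0.478;  ∂f/∂d_i = (d_o/(d_o+d_i))² = 0.0954
δf = √((∂f/∂d_o · δd_o)² + (∂f/∂d_i · δd_i)²) = √(0.228 + 0.131) = 0.600 cm
f = 16.0 cm, so δf/f = 0.600/16.0 = 0.0376.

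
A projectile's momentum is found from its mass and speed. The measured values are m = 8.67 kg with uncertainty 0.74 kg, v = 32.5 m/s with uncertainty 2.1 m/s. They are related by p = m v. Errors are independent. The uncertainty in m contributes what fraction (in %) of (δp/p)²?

63.6%

(δp/p)² = (1·δm/m)² + (1·δv/v)²
  m term: (1×0.0854)² = 0.00728
  v term: (1×0.0646)² = 0.00418
Total = 0.0115. Share from m = 0.00728/0.0115 = 0.636.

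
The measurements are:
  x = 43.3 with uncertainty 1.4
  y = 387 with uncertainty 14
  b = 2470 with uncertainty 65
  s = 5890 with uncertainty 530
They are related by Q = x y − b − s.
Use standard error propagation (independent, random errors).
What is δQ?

973

Let p = x·y = 16800. δp/p = √((1·δx/x)² + (1·δy/y)²) = √(0.00105 + 0.00131) = 0.0485, so δp = 813.
Q = p − b − s: δQ = √(δp² + δb² + δs²) = √(6.61e+05 + 4220 + 2.81e+05) = 973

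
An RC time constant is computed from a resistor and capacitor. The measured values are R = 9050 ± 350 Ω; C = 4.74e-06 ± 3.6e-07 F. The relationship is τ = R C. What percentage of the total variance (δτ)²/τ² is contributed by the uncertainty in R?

(δτ/τ)² = (1·δR/R)² + (1·δC/C)²
  R term: (1×0.0387)² = 0.00150
  C term: (1×0.0759)² = 0.00577
Total = 0.00726. Share from R = 0.00150/0.00726 = 0.206.

20.6%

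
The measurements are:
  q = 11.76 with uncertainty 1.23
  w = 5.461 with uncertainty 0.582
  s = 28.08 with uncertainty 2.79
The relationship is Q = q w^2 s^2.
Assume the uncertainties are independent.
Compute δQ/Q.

Products/powers → add relative errors in quadrature, weighted by exponent:
  (1·δq/q)² = (1×0.105)² = 0.0109;  (2·δw/w)² = (2×0.107)² = 0.0454;  (2·δs/s)² = (2×0.0994)² = 0.0395
δQ/Q = √(0.0959) = 0.310

0.310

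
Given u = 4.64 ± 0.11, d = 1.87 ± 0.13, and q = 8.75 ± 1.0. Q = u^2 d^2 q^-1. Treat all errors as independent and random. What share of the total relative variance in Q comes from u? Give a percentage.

6.49%

(δQ/Q)² = (2·δu/u)² + (2·δd/d)² + (-1·δq/q)²
  u term: (2×0.0237)² = 0.00225
  d term: (2×0.0695)² = 0.0193
  q term: (-1×0.114)² = 0.0131
Total = 0.0346. Share from u = 0.00225/0.0346 = 0.0649.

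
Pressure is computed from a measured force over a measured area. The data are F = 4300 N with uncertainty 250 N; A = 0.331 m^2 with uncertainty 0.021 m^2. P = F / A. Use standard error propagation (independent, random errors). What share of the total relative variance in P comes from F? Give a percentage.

45.6%

(δP/P)² = (1·δF/F)² + (-1·δA/A)²
  F term: (1×0.0581)² = 0.00338
  A term: (-1×0.0634)² = 0.00403
Total = 0.00741. Share from F = 0.00338/0.00741 = 0.456.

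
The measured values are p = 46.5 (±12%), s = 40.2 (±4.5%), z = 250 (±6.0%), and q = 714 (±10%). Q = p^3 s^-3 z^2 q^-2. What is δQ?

0.0853

For a monomial Q ∝ p^3, s^-3, z^2, q^-2, fractional errors add in quadrature:
  (3·δp/p)² = (3×0.120)² = 0.130;  (-3·δs/s)² = (-3×0.0450)² = 0.0182;  (2·δz/z)² = (2×0.0600)² = 0.0144;  (-2·δq/q)² = (-2×0.100)² = 0.0400
δQ/Q = √(0.202) = 0.450
Q = 0.190, so δQ = 0.450 × 0.190 = 0.0853.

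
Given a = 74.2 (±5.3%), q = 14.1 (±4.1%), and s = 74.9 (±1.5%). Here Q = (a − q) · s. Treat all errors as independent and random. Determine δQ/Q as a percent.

Let u = a − q = 60.1. δu = √(δa² + δq²) = √(15.5 + 0.334) = 3.97, so δu/u = 0.0661.
Q is then a monomial in u, s:
δQ/Q = √((δu/u)² + (1·δs/s)²) = √(0.00437 + 0.000225) = 0.0678

6.78%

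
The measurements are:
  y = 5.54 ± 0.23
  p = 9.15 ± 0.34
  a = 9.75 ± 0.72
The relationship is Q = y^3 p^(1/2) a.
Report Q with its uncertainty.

For a monomial Q ∝ y^3, p^(1/2), a, fractional errors add in quadrature:
  (3·δy/y)² = (3×0.0415)² = 0.0155;  (½·δp/p)² = (0.5×0.0372)² = 0.000345;  (1·δa/a)² = (1×0.0738)² = 0.00545
δQ/Q = √(0.0213) = 0.146
Q = 5010, so δQ = 0.146 × 5010 = 732.

5010 ± 732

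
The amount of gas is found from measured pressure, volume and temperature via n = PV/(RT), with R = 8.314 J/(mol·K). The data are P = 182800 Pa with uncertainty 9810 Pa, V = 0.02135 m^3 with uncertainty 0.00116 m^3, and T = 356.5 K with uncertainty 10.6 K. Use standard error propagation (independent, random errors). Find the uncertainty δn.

n is a product of powers, so relative uncertainties combine in quadrature:
  (1·δP/P)² = (1×0.0537)² = 0.00288;  (1·δV/V)² = (1×0.0543)² = 0.00295;  (-1·δT/T)² = (-1×0.0297)² = 0.000884
δn/n = √(0.00672) = 0.0820
n = 1.317 mol, so δn = 0.0820 × 1.317 = 0.108 mol.

0.108 mol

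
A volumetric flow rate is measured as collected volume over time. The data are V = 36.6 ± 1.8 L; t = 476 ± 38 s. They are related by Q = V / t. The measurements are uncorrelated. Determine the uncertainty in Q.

Since Q is a product/quotient, work with relative uncertainties:
  (1·δV/V)² = (1×0.0492)² = 0.00242;  (-1·δt/t)² = (-1×0.0798)² = 0.00637
δQ/Q = √(0.00879) = 0.0938
Q = 0.0769 L/s, so δQ = 0.0938 × 0.0769 = 0.00721 L/s.

0.00721 L/s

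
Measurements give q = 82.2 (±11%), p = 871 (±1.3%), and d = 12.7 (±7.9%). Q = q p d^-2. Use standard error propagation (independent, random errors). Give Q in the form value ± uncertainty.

Each factor contributes (exponent × relative error)² to (δQ/Q)²:
  (1·δq/q)² = (1×0.110)² = 0.0121;  (1·δp/p)² = (1×0.0130)² = 0.000169;  (-2·δd/d)² = (-2×0.0790)² = 0.0250
δQ/Q = √(0.0372) = 0.193
Q = 444, so δQ = 0.193 × 444 = 85.7.

444 ± 85.7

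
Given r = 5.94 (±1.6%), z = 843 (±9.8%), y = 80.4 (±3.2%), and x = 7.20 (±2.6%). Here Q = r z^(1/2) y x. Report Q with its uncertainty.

Since Q is a product/quotient, work with relative uncertainties:
  (1·δr/r)² = (1×0.0160)² = 0.000256;  (½·δz/z)² = (0.5×0.0980)² = 0.00240;  (1·δy/y)² = (1×0.0320)² = 0.00102;  (1·δx/x)² = (1×0.0260)² = 0.000676
δQ/Q = √(0.00436) = 0.0660
Q = 99800, so δQ = 0.0660 × 99800 = 6590.

99800 ± 6590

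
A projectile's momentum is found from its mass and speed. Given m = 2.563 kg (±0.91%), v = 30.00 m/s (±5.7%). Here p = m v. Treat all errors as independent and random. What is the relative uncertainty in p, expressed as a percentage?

5.77%

Each factor contributes (exponent × relative error)² to (δp/p)²:
  (1·δm/m)² = (1×0.00910)² = 8.28e-05;  (1·δv/v)² = (1×0.0570)² = 0.00325
δp/p = √(0.00333) = 0.0577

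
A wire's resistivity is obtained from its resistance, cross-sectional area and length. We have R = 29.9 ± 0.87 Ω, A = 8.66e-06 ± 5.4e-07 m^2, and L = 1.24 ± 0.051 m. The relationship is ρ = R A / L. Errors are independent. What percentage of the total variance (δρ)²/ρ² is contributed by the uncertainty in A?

60.5%

(δρ/ρ)² = (1·δR/R)² + (1·δA/A)² + (-1·δL/L)²
  R term: (1×0.0291)² = 0.000847
  A term: (1×0.0624)² = 0.00389
  L term: (-1×0.0411)² = 0.00169
Total = 0.00643. Share from A = 0.00389/0.00643 = 0.605.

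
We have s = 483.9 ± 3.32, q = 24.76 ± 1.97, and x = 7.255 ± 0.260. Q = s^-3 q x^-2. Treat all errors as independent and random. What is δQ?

For a monomial Q ∝ s^-3, q, x^-2, fractional errors add in quadrature:
  (-3·δs/s)² = (-3×0.00686)² = 0.000424;  (1·δq/q)² = (1×0.0796)² = 0.00633;  (-2·δx/x)² = (-2×0.0358)² = 0.00514
δQ/Q = √(0.0119) = 0.109
Q = 4.152e-09, so δQ = 0.109 × 4.152e-09 = 4.53e-10.

4.53e-10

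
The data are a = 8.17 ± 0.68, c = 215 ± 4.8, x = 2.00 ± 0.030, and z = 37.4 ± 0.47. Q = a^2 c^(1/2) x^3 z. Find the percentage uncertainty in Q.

Since Q is a product/quotient, work with relative uncertainties:
  (2·δa/a)² = (2×0.0832)² = 0.0277;  (½·δc/c)² = (0.5×0.0223)² = 0.000125;  (3·δx/x)² = (3×0.0150)² = 0.00202;  (1·δz/z)² = (1×0.0126)² = 0.000158
δQ/Q = √(0.0300) = 0.173

17.3%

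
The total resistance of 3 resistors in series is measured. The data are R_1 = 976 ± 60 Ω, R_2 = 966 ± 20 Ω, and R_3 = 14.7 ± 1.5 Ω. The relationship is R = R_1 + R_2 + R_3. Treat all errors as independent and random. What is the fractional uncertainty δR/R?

0.0323

R is a linear combination, so absolute uncertainties add in quadrature:
  (δR_1)² = 3600;  (δR_2)² = 400;  (δR_3)² = 2.25
δR = √(4000) = 63.3 Ω
R = 1960 Ω, so δR/R = 63.3/1960 = 0.0323.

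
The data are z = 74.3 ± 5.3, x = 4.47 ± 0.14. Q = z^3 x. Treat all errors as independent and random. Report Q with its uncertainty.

(1.83 ± 0.397) × 10^6

Products/powers → add relative errors in quadrature, weighted by exponent:
  (3·δz/z)² = (3×0.0713)² = 0.0458;  (1·δx/x)² = (1×0.0313)² = 0.000981
δQ/Q = √(0.0468) = 0.216
Q = 1.83e+06, so δQ = 0.216 × 1.83e+06 = 3.97e+05.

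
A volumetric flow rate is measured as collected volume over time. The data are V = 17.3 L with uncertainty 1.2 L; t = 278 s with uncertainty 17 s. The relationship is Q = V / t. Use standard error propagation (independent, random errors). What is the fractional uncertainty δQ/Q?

Relative error in a monomial: (δQ/Q)² = Σ (nᵢ · δxᵢ/xᵢ)².
  (1·δV/V)² = (1×0.0694)² = 0.00481;  (-1·δt/t)² = (-1×0.0612)² = 0.00374
δQ/Q = √(0.00855) = 0.0925

0.0925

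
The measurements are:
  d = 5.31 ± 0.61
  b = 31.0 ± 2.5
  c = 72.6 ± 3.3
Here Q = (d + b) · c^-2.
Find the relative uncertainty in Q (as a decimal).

0.115

Let u = d + b = 36.3. δu = √(δd² + δb²) = √(0.372 + 6.25) = 2.57, so δu/u = 0.0709.
Q is then a monomial in u, c:
δQ/Q = √((δu/u)² + (-2·δc/c)²) = √(0.00502 + 0.00826) = 0.115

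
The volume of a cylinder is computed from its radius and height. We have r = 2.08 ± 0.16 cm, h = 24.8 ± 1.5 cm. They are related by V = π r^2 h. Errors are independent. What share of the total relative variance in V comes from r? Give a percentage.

86.6%

(δV/V)² = (2·δr/r)² + (1·δh/h)²
  r term: (2×0.0769)² = 0.0237
  h term: (1×0.0605)² = 0.00366
Total = 0.0273. Share from r = 0.0237/0.0273 = 0.866.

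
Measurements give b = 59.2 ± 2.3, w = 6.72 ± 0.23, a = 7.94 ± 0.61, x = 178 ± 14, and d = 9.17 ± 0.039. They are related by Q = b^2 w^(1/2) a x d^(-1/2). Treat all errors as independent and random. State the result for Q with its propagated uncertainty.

Each factor contributes (exponent × relative error)² to (δQ/Q)²:
  (2·δb/b)² = (2×0.0389)² = 0.00604;  (½·δw/w)² = (0.5×0.0342)² = 0.000293;  (1·δa/a)² = (1×0.0768)² = 0.00590;  (1·δx/x)² = (1×0.0787)² = 0.00619;  (−½·δd/d)² = (-0.5×0.00425)² = 4.52e-06
δQ/Q = √(0.0184) = 0.136
Q = 4.24e+06, so δQ = 0.136 × 4.24e+06 = 5.76e+05.

(4.24 ± 0.576) × 10^6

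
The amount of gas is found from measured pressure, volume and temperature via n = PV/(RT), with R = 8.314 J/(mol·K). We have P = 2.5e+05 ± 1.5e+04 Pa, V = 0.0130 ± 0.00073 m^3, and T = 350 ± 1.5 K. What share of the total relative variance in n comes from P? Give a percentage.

(δn/n)² = (1·δP/P)² + (1·δV/V)² + (-1·δT/T)²
  P term: (1×0.0600)² = 0.00360
  V term: (1×0.0562)² = 0.00315
  T term: (-1×0.00429)² = 1.84e-05
Total = 0.00677. Share from P = 0.00360/0.00677 = 0.532.

53.2%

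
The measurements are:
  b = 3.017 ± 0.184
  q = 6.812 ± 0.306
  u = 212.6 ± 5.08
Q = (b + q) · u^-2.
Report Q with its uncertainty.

Let w = b + q = 9.829. δw = √(δb² + δq²) = √(0.0339 + 0.0936) = 0.357, so δw/w = 0.0363.
Q is then a monomial in w, u:
δQ/Q = √((δw/w)² + (-2·δu/u)²) = √(0.00132 + 0.00228) = 0.0600
Q = 0.0002175, so δQ = 0.0600 × 0.0002175 = 1.31e-05.

(2.175 ± 0.131) × 10^-4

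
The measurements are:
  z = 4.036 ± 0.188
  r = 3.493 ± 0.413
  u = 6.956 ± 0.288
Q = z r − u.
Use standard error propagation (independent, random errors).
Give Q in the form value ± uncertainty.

7.142 ± 1.81

Let p = z·r = 14.10. δp/p = √((1·δz/z)² + (1·δr/r)²) = √(0.00217 + 0.0140) = 0.127, so δp = 1.79.
Q = p − u: δQ = √(δp² + δu²) = √(3.21 + 0.0829) = 1.81
Q = 7.142.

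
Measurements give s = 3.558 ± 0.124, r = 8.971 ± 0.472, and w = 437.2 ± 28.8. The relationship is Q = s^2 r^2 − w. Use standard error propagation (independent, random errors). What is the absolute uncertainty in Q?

132

Let p = s^2·r^2 = 1019. δp/p = √((2·δs/s)² + (2·δr/r)²) = √(0.00486 + 0.0111) = 0.126, so δp = 129.
Q = p − w: δQ = √(δp² + δw²) = √(16500 + 829) = 132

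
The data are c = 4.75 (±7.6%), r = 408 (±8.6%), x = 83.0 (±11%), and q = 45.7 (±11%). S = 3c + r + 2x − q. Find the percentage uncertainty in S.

For a sum/difference, combine absolute errors in quadrature:
  (3·δc)² = 1.17;  (δr)² = 1230;  (2·δx)² = 333;  (δq)² = 25.3
δS = √(1590) = 39.9
S = 543, so δS/S = 39.9/543 = 0.0735.

7.35%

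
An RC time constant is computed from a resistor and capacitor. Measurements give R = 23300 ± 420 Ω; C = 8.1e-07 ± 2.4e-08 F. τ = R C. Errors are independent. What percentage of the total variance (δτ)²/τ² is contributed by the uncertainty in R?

27.0%

(δτ/τ)² = (1·δR/R)² + (1·δC/C)²
  R term: (1×0.0180)² = 0.000325
  C term: (1×0.0296)² = 0.000878
Total = 0.00120. Share from R = 0.000325/0.00120 = 0.270.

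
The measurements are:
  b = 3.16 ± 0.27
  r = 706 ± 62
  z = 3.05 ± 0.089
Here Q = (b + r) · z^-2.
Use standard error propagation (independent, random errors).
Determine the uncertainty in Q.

Let u = b + r = 709. δu = √(δb² + δr²) = √(0.0729 + 3840) = 62.0, so δu/u = 0.0874.
Q is then a monomial in u, z:
δQ/Q = √((δu/u)² + (-2·δz/z)²) = √(0.00764 + 0.00341) = 0.105
Q = 76.2, so δQ = 0.105 × 76.2 = 8.01.

8.01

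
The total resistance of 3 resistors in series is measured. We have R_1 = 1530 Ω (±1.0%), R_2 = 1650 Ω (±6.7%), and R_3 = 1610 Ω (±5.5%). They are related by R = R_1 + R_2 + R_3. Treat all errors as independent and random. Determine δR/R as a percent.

Sums and differences: (δR)² = Σ (cᵢ δxᵢ)².
  (δR_1)² = 234;  (δR_2)² = 12200;  (δR_3)² = 7840
δR = √(20300) = 142 Ω
R = 4790 Ω, so δR/R = 142/4790 = 0.0297.

2.97%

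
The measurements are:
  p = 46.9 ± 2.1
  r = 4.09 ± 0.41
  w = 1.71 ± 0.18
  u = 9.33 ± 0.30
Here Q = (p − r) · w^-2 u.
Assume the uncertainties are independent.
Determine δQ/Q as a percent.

Let h = p − r = 42.8. δh = √(δp² + δr²) = √(4.41 + 0.168) = 2.14, so δh/h = 0.0500.
Q is then a monomial in h, w, u:
δQ/Q = √((δh/h)² + (-2·δw/w)² + (1·δu/u)²) = √(0.00250 + 0.0443 + 0.00103) = 0.219

21.9%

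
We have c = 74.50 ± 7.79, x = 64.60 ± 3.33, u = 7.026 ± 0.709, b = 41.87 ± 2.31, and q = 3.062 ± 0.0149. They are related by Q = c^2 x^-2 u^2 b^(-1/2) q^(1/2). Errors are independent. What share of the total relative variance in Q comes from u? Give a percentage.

42.5%

(δQ/Q)² = (2·δc/c)² + (-2·δx/x)² + (2·δu/u)² + (−½·δb/b)² + (½·δq/q)²
  c term: (2×0.105)² = 0.0437
  x term: (-2×0.0515)² = 0.0106
  u term: (2×0.101)² = 0.0407
  b term: (-0.5×0.0552)² = 0.000761
  q term: (0.5×0.00487)² = 5.92e-06
Total = 0.0959. Share from u = 0.0407/0.0959 = 0.425.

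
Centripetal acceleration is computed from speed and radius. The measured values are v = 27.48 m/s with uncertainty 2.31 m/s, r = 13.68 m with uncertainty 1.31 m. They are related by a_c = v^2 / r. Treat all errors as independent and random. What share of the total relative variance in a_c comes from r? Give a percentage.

(δa_c/a_c)² = (2·δv/v)² + (-1·δr/r)²
  v term: (2×0.0841)² = 0.0283
  r term: (-1×0.0958)² = 0.00917
Total = 0.0374. Share from r = 0.00917/0.0374 = 0.245.

24.5%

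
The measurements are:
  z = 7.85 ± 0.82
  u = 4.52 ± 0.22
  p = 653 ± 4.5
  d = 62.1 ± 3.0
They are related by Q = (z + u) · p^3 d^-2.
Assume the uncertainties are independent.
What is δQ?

1.07e+05

Let w = z + u = 12.4. δw = √(δz² + δu²) = √(0.672 + 0.0484) = 0.849, so δw/w = 0.0686.
Q is then a monomial in w, p, d:
δQ/Q = √((δw/w)² + (3·δp/p)² + (-2·δd/d)²) = √(0.00471 + 0.000427 + 0.00934) = 0.120
Q = 8.93e+05, so δQ = 0.120 × 8.93e+05 = 1.07e+05.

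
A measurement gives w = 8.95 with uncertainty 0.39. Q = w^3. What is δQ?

93.7

For a monomial Q ∝ w^3, fractional errors add in quadrature:
  (3·δw/w)² = (3×0.0436)² = 0.0171
δQ/Q = √(0.0171) = 0.131
Q = 717, so δQ = 0.131 × 717 = 93.7.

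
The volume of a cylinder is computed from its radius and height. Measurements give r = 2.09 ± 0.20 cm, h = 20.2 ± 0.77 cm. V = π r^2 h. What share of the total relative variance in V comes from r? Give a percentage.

96.2%

(δV/V)² = (2·δr/r)² + (1·δh/h)²
  r term: (2×0.0957)² = 0.0366
  h term: (1×0.0381)² = 0.00145
Total = 0.0381. Share from r = 0.0366/0.0381 = 0.962.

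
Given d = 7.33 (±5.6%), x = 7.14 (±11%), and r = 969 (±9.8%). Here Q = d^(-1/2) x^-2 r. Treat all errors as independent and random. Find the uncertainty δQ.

Relative error in a monomial: (δQ/Q)² = Σ (nᵢ · δxᵢ/xᵢ)².
  (−½·δd/d)² = (-0.5×0.0560)² = 0.000784;  (-2·δx/x)² = (-2×0.110)² = 0.0484;  (1·δr/r)² = (1×0.0980)² = 0.00960
δQ/Q = √(0.0588) = 0.242
Q = 7.02, so δQ = 0.242 × 7.02 = 1.70.

1.70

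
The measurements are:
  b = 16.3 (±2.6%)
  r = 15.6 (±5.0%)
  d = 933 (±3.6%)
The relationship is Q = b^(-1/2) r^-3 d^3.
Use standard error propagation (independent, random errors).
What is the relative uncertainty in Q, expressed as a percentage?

18.5%

Products/powers → add relative errors in quadrature, weighted by exponent:
  (−½·δb/b)² = (-0.5×0.0260)² = 0.000169;  (-3·δr/r)² = (-3×0.0500)² = 0.0225;  (3·δd/d)² = (3×0.0360)² = 0.0117
δQ/Q = √(0.0343) = 0.185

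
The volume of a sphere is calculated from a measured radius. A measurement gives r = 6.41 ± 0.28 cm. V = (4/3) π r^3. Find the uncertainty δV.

V ∝ r^3, so δV/V = |3| · δr/r = 3 × 0.0437 = 0.131.
V = 1100 cm^3, so δV = 0.131 × 1100 = 145 cm^3.

145 cm^3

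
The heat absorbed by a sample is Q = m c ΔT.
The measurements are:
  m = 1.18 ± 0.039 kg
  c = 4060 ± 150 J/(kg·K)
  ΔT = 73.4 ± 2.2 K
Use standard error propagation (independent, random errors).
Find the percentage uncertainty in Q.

Q is a product of powers, so relative uncertainties combine in quadrature:
  (1·δm/m)² = (1×0.0331)² = 0.00109;  (1·δc/c)² = (1×0.0369)² = 0.00136;  (1·δΔT/ΔT)² = (1×0.0300)² = 0.000898
δQ/Q = √(0.00336) = 0.0579

5.79%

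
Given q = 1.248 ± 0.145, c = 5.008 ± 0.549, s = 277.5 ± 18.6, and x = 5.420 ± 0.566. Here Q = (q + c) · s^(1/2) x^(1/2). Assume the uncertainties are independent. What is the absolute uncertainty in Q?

26.7

Let u = q + c = 6.256. δu = √(δq² + δc²) = √(0.0210 + 0.301) = 0.568, so δu/u = 0.0908.
Q is then a monomial in u, s, x:
δQ/Q = √((δu/u)² + (½·δs/s)² + (½·δx/x)²) = √(0.00824 + 0.00112 + 0.00273) = 0.110
Q = 242.6, so δQ = 0.110 × 242.6 = 26.7.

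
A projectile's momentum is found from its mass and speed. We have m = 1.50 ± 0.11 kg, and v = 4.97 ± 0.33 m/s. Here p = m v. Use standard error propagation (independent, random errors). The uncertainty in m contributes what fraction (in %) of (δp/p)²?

55.0%

(δp/p)² = (1·δm/m)² + (1·δv/v)²
  m term: (1×0.0733)² = 0.00538
  v term: (1×0.0664)² = 0.00441
Total = 0.00979. Share from m = 0.00538/0.00979 = 0.550.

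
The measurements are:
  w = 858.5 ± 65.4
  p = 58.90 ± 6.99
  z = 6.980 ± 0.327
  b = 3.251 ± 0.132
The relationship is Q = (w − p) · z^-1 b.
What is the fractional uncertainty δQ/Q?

0.103

Let u = w − p = 799.6. δu = √(δw² + δp²) = √(4280 + 48.9) = 65.8, so δu/u = 0.0823.
Q is then a monomial in u, z, b:
δQ/Q = √((δu/u)² + (-1·δz/z)² + (1·δb/b)²) = √(0.00677 + 0.00219 + 0.00165) = 0.103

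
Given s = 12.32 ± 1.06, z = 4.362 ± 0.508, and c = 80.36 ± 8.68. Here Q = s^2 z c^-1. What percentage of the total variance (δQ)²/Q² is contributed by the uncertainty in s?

54.0%

(δQ/Q)² = (2·δs/s)² + (1·δz/z)² + (-1·δc/c)²
  s term: (2×0.0860)² = 0.0296
  z term: (1×0.116)² = 0.0136
  c term: (-1×0.108)² = 0.0117
Total = 0.0548. Share from s = 0.0296/0.0548 = 0.540.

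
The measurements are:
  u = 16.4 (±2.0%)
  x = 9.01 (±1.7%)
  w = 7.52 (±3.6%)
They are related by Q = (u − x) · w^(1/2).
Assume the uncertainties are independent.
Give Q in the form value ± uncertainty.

20.3 ± 1.06

Let h = u − x = 7.39. δh = √(δu² + δx²) = √(0.108 + 0.0235) = 0.362, so δh/h = 0.0490.
Q is then a monomial in h, w:
δQ/Q = √((δh/h)² + (½·δw/w)²) = √(0.00240 + 0.000324) = 0.0522
Q = 20.3, so δQ = 0.0522 × 20.3 = 1.06.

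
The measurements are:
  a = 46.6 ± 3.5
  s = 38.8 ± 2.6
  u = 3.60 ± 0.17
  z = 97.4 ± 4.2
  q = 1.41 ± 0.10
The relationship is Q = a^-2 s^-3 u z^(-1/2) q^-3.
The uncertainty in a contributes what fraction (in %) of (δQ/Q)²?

20.3%

(δQ/Q)² = (-2·δa/a)² + (-3·δs/s)² + (1·δu/u)² + (−½·δz/z)² + (-3·δq/q)²
  a term: (-2×0.0751)² = 0.0226
  s term: (-3×0.0670)² = 0.0404
  u term: (1×0.0472)² = 0.00223
  z term: (-0.5×0.0431)² = 0.000465
  q term: (-3×0.0709)² = 0.0453
Total = 0.111. Share from a = 0.0226/0.111 = 0.203.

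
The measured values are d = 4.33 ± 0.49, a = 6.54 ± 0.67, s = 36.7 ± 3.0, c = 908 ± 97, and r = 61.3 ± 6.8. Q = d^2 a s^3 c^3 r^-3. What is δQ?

Each factor contributes (exponent × relative error)² to (δQ/Q)²:
  (2·δd/d)² = (2×0.113)² = 0.0512;  (1·δa/a)² = (1×0.102)² = 0.0105;  (3·δs/s)² = (3×0.0817)² = 0.0601;  (3·δc/c)² = (3×0.107)² = 0.103;  (-3·δr/r)² = (-3×0.111)² = 0.111
δQ/Q = √(0.335) = 0.579
Q = 1.97e+10, so δQ = 0.579 × 1.97e+10 = 1.14e+10.

1.14e+10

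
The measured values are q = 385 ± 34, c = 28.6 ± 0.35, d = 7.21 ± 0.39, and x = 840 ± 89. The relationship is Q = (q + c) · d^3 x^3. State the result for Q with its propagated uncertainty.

Let u = q + c = 414. δu = √(δq² + δc²) = √(1160 + 0.122) = 34.0, so δu/u = 0.0822.
Q is then a monomial in u, d, x:
δQ/Q = √((δu/u)² + (3·δd/d)² + (3·δx/x)²) = √(0.00676 + 0.0263 + 0.101) = 0.366
Q = 9.19e+13, so δQ = 0.366 × 9.19e+13 = 3.36e+13.

(9.19 ± 3.36) × 10^13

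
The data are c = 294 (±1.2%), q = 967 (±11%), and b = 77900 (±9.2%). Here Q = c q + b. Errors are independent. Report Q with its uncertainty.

(3.62 ± 0.323) × 10^5

Let p = c·q = 2.84e+05. δp/p = √((1·δc/c)² + (1·δq/q)²) = √(0.000144 + 0.0121) = 0.111, so δp = 31500.
Q = p + b: δQ = √(δp² + δb²) = √(9.9e+08 + 5.14e+07) = 32300
Q = 3.62e+05.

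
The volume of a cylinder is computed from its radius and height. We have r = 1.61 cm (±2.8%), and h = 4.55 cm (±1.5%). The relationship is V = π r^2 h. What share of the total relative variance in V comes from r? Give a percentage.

(δV/V)² = (2·δr/r)² + (1·δh/h)²
  r term: (2×0.0280)² = 0.00314
  h term: (1×0.0150)² = 0.000225
Total = 0.00336. Share from r = 0.00314/0.00336 = 0.933.

93.3%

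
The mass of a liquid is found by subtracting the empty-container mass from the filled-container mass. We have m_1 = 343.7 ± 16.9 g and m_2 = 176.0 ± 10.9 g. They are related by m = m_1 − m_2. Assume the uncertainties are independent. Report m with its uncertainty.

For a sum/difference, combine absolute errors in quadrature:
  (δm_1)² = 286;  (δm_2)² = 119
δm = √(404) = 20.1 g
m = 167.7 g.

167.7 ± 20.1 g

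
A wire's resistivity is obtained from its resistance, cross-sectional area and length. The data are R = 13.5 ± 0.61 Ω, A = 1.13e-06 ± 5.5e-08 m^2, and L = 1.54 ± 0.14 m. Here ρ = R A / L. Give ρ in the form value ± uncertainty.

(9.91 ± 1.12) × 10^-6 Ω·m

Products/powers → add relative errors in quadrature, weighted by exponent:
  (1·δR/R)² = (1×0.0452)² = 0.00204;  (1·δA/A)² = (1×0.0487)² = 0.00237;  (-1·δL/L)² = (-1×0.0909)² = 0.00826
δρ/ρ = √(0.0127) = 0.113
ρ = 9.91e-06 Ω·m, so δρ = 0.113 × 9.91e-06 = 1.12e-06 Ω·m.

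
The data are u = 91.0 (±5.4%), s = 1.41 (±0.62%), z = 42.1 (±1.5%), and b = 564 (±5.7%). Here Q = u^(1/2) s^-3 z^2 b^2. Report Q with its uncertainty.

Products/powers → add relative errors in quadrature, weighted by exponent:
  (½·δu/u)² = (0.5×0.0540)² = 0.000729;  (-3·δs/s)² = (-3×0.00620)² = 0.000346;  (2·δz/z)² = (2×0.0150)² = 0.000900;  (2·δb/b)² = (2×0.0570)² = 0.0130
δQ/Q = √(0.0150) = 0.122
Q = 1.92e+09, so δQ = 0.122 × 1.92e+09 = 2.35e+08.

(1.92 ± 0.235) × 10^9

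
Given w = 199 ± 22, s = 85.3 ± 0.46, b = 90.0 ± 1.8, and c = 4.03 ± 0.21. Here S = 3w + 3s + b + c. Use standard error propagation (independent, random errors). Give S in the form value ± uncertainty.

947 ± 66.0

S is a linear combination, so absolute uncertainties add in quadrature:
  (3·δw)² = 4360;  (3·δs)² = 1.90;  (δb)² = 3.24;  (δc)² = 0.0441
δS = √(4360) = 66.0
S = 947.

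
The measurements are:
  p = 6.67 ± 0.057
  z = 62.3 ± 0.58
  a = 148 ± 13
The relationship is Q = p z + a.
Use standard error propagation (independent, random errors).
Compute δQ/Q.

0.0249

Let w = p·z = 416. δw/w = √((1·δp/p)² + (1·δz/z)²) = √(7.3e-05 + 8.67e-05) = 0.0126, so δw = 5.25.
Q = w + a: δQ = √(δw² + δa²) = √(27.6 + 169) = 14.0
Q = 564, so δQ/Q = 14.0/564 = 0.0249.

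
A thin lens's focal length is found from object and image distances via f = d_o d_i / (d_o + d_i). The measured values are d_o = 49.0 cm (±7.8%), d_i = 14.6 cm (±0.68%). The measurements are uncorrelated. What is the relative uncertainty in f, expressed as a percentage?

1.87%

∂f/∂d_o = (d_i/(d_o+d_i))² = 0.0527;  ∂f/∂d_i = (d_o/(d_o+d_i))² = 0.594
δf = √((∂f/∂d_o · δd_o)² + (∂f/∂d_i · δd_i)²) = √(0.0406 + 0.00347) = 0.210 cm
f = 11.2 cm, so δf/f = 0.210/11.2 = 0.0187.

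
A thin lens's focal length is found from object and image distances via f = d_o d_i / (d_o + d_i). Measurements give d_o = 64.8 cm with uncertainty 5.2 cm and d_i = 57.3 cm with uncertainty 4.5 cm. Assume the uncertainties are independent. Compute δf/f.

∂f/∂d_o = (d_i/(d_o+d_i))² = 0.220;  ∂f/∂d_i = (d_o/(d_o+d_i))² = 0.282
δf = √((∂f/∂d_o · δd_o)² + (∂f/∂d_i · δd_i)²) = √(1.31 + 1.61) = 1.71 cm
f = 30.4 cm, so δf/f = 1.71/30.4 = 0.0562.

0.0562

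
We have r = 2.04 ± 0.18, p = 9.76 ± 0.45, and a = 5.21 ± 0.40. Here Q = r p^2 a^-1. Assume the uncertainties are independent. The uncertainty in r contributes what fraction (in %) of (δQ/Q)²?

35.1%

(δQ/Q)² = (1·δr/r)² + (2·δp/p)² + (-1·δa/a)²
  r term: (1×0.0882)² = 0.00779
  p term: (2×0.0461)² = 0.00850
  a term: (-1×0.0768)² = 0.00589
Total = 0.0222. Share from r = 0.00779/0.0222 = 0.351.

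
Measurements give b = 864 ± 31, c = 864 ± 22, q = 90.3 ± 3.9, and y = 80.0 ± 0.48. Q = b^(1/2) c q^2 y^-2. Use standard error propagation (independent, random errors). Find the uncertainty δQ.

3000

Products/powers → add relative errors in quadrature, weighted by exponent:
  (½·δb/b)² = (0.5×0.0359)² = 0.000322;  (1·δc/c)² = (1×0.0255)² = 0.000648;  (2·δq/q)² = (2×0.0432)² = 0.00746;  (-2·δy/y)² = (-2×0.00600)² = 0.000144
δQ/Q = √(0.00858) = 0.0926
Q = 32400, so δQ = 0.0926 × 32400 = 3000.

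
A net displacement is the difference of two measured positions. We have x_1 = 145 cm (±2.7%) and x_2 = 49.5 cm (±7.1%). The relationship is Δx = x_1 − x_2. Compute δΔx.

Sums and differences: (δΔx)² = Σ (cᵢ δxᵢ)².
  (δx_1)² = 15.3;  (δx_2)² = 12.4
δΔx = √(27.7) = 5.26 cm

5.26 cm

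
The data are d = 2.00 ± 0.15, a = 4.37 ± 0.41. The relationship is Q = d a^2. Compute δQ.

7.72

For a monomial Q ∝ d, a^2, fractional errors add in quadrature:
  (1·δd/d)² = (1×0.0750)² = 0.00562;  (2·δa/a)² = (2×0.0938)² = 0.0352
δQ/Q = √(0.0408) = 0.202
Q = 38.2, so δQ = 0.202 × 38.2 = 7.72.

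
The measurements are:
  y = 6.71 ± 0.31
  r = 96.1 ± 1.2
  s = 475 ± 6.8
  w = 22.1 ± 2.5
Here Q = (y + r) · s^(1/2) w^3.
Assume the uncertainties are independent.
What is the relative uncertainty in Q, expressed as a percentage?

Let u = y + r = 103. δu = √(δy² + δr²) = √(0.0961 + 1.44) = 1.24, so δu/u = 0.0121.
Q is then a monomial in u, s, w:
δQ/Q = √((δu/u)² + (½·δs/s)² + (3·δw/w)²) = √(0.000145 + 5.12e-05 + 0.115) = 0.340

34.0%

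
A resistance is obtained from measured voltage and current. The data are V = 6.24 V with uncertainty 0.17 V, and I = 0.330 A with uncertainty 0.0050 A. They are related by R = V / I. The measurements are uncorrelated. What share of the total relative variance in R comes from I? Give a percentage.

23.6%

(δR/R)² = (1·δV/V)² + (-1·δI/I)²
  V term: (1×0.0272)² = 0.000742
  I term: (-1×0.0152)² = 0.000230
Total = 0.000972. Share from I = 0.000230/0.000972 = 0.236.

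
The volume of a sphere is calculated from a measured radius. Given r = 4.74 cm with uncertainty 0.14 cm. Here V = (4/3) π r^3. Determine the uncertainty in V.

39.5 cm^3

Since V is a product/quotient, work with relative uncertainties:
  (3·δr/r)² = (3×0.0295)² = 0.00785
δV/V = √(0.00785) = 0.0886
V = 446 cm^3, so δV = 0.0886 × 446 = 39.5 cm^3.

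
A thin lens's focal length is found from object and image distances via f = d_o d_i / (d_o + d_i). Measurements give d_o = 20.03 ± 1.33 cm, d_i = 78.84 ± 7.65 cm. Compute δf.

∂f/∂d_o = (d_i/(d_o+d_i))² = 0.636;  ∂f/∂d_i = (d_o/(d_o+d_i))² = 0.0410
δf = √((∂f/∂d_o · δd_o)² + (∂f/∂d_i · δd_i)²) = √(0.715 + 0.0986) = 0.902 cm

0.902 cm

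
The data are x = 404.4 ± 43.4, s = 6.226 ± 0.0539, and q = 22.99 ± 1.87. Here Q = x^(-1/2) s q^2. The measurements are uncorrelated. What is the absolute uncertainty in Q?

28.1

Q is a product of powers, so relative uncertainties combine in quadrature:
  (−½·δx/x)² = (-0.5×0.107)² = 0.00288;  (1·δs/s)² = (1×0.00866)² = 7.49e-05;  (2·δq/q)² = (2×0.0813)² = 0.0265
δQ/Q = √(0.0294) = 0.172
Q = 163.6, so δQ = 0.172 × 163.6 = 28.1.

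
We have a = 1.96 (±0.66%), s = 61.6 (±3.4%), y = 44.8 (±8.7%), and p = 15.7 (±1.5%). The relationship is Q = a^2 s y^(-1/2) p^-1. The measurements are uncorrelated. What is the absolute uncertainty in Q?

0.132

Products/powers → add relative errors in quadrature, weighted by exponent:
  (2·δa/a)² = (2×0.00660)² = 0.000174;  (1·δs/s)² = (1×0.0340)² = 0.00116;  (−½·δy/y)² = (-0.5×0.0870)² = 0.00189;  (-1·δp/p)² = (-1×0.0150)² = 0.000225
δQ/Q = √(0.00345) = 0.0587
Q = 2.25, so δQ = 0.0587 × 2.25 = 0.132.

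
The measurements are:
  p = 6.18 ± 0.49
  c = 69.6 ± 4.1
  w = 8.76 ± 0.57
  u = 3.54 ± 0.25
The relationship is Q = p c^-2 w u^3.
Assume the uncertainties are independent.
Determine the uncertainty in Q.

Each factor contributes (exponent × relative error)² to (δQ/Q)²:
  (1·δp/p)² = (1×0.0793)² = 0.00629;  (-2·δc/c)² = (-2×0.0589)² = 0.0139;  (1·δw/w)² = (1×0.0651)² = 0.00423;  (3·δu/u)² = (3×0.0706)² = 0.0449
δQ/Q = √(0.0693) = 0.263
Q = 0.496, so δQ = 0.263 × 0.496 = 0.131.

0.131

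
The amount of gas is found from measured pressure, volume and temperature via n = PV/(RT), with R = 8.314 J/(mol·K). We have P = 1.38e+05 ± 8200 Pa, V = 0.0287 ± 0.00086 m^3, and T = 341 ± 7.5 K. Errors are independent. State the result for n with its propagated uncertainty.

Relative error in a monomial: (δn/n)² = Σ (nᵢ · δxᵢ/xᵢ)².
  (1·δP/P)² = (1×0.0594)² = 0.00353;  (1·δV/V)² = (1×0.0300)² = 0.000898;  (-1·δT/T)² = (-1×0.0220)² = 0.000484
δn/n = √(0.00491) = 0.0701
n = 1.40 mol, so δn = 0.0701 × 1.40 = 0.0979 mol.

1.40 ± 0.0979 mol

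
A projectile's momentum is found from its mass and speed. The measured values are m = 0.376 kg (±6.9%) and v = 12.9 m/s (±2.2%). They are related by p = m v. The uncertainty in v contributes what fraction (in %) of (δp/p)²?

(δp/p)² = (1·δm/m)² + (1·δv/v)²
  m term: (1×0.0690)² = 0.00476
  v term: (1×0.0220)² = 0.000484
Total = 0.00525. Share from v = 0.000484/0.00525 = 0.0923.

9.23%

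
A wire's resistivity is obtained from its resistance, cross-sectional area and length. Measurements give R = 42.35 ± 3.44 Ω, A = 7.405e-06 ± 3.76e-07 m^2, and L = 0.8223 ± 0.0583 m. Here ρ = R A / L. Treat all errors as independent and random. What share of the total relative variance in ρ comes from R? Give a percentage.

46.5%

(δρ/ρ)² = (1·δR/R)² + (1·δA/A)² + (-1·δL/L)²
  R term: (1×0.0812)² = 0.00660
  A term: (1×0.0508)² = 0.00258
  L term: (-1×0.0709)² = 0.00503
Total = 0.0142. Share from R = 0.00660/0.0142 = 0.465.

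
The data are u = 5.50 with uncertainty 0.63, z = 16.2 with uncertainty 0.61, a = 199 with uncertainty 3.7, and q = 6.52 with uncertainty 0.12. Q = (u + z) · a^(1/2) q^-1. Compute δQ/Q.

Let w = u + z = 21.7. δw = √(δu² + δz²) = √(0.397 + 0.372) = 0.877, so δw/w = 0.0404.
Q is then a monomial in w, a, q:
δQ/Q = √((δw/w)² + (½·δa/a)² + (-1·δq/q)²) = √(0.00163 + 8.64e-05 + 0.000339) = 0.0454

0.0454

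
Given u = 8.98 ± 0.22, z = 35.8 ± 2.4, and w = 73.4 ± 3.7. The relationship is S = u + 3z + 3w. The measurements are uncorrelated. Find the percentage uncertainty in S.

Sums and differences: (δS)² = Σ (cᵢ δxᵢ)².
  (δu)² = 0.0484;  (3·δz)² = 51.8;  (3·δw)² = 123
δS = √(175) = 13.2
S = 337, so δS/S = 13.2/337 = 0.0393.

3.93%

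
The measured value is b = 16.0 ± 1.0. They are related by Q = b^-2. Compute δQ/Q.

0.125

Q ∝ b^-2, so δQ/Q = |-2| · δb/b = 2 × 0.0625 = 0.125.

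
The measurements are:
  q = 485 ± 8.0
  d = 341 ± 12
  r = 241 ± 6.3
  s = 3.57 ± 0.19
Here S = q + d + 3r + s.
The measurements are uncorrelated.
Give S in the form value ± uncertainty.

1550 ± 23.8

Sums and differences: (δS)² = Σ (cᵢ δxᵢ)².
  (δq)² = 64.0;  (δd)² = 144;  (3·δr)² = 357;  (δs)² = 0.0361
δS = √(565) = 23.8
S = 1550.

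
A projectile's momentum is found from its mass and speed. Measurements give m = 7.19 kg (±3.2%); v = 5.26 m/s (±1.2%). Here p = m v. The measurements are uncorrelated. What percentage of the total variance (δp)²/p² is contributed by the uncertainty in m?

87.7%

(δp/p)² = (1·δm/m)² + (1·δv/v)²
  m term: (1×0.0320)² = 0.00102
  v term: (1×0.0120)² = 0.000144
Total = 0.00117. Share from m = 0.00102/0.00117 = 0.877.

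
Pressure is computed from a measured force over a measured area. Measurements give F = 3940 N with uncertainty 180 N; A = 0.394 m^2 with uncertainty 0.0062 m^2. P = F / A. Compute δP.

P is a product of powers, so relative uncertainties combine in quadrature:
  (1·δF/F)² = (1×0.0457)² = 0.00209;  (-1·δA/A)² = (-1×0.0157)² = 0.000248
δP/P = √(0.00233) = 0.0483
P = 10000 Pa, so δP = 0.0483 × 10000 = 483 Pa.

483 Pa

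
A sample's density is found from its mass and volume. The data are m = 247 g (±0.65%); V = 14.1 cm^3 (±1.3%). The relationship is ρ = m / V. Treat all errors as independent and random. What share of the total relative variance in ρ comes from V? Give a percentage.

(δρ/ρ)² = (1·δm/m)² + (-1·δV/V)²
  m term: (1×0.00650)² = 4.23e-05
  V term: (-1×0.0130)² = 0.000169
Total = 0.000211. Share from V = 0.000169/0.000211 = 0.800.

80.0%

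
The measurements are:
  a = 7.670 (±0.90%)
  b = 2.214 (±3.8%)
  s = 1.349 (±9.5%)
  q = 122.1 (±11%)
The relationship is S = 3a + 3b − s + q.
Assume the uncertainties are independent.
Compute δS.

S is a linear combination, so absolute uncertainties add in quadrature:
  (3·δa)² = 0.0429;  (3·δb)² = 0.0637;  (δs)² = 0.0164;  (δq)² = 180
δS = √(181) = 13.4

13.4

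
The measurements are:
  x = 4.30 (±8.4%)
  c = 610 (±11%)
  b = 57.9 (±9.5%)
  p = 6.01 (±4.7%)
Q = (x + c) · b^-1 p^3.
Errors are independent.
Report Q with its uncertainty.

Let u = x + c = 614. δu = √(δx² + δc²) = √(0.130 + 4500) = 67.1, so δu/u = 0.109.
Q is then a monomial in u, b, p:
δQ/Q = √((δu/u)² + (-1·δb/b)² + (3·δp/p)²) = √(0.0119 + 0.00903 + 0.0199) = 0.202
Q = 2300, so δQ = 0.202 × 2300 = 465.

2300 ± 465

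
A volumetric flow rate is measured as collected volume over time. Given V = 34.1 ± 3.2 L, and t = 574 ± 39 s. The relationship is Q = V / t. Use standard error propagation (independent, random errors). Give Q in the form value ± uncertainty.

0.0594 ± 0.00688 L/s

Q is a product of powers, so relative uncertainties combine in quadrature:
  (1·δV/V)² = (1×0.0938)² = 0.00881;  (-1·δt/t)² = (-1×0.0679)² = 0.00462
δQ/Q = √(0.0134) = 0.116
Q = 0.0594 L/s, so δQ = 0.116 × 0.0594 = 0.00688 L/s.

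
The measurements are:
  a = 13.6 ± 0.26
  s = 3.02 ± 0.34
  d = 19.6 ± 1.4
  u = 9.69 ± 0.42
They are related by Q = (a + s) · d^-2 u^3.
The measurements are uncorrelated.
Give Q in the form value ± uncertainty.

39.4 ± 7.67

Let w = a + s = 16.6. δw = √(δa² + δs²) = √(0.0676 + 0.116) = 0.428, so δw/w = 0.0258.
Q is then a monomial in w, d, u:
δQ/Q = √((δw/w)² + (-2·δd/d)² + (3·δu/u)²) = √(0.000663 + 0.0204 + 0.0169) = 0.195
Q = 39.4, so δQ = 0.195 × 39.4 = 7.67.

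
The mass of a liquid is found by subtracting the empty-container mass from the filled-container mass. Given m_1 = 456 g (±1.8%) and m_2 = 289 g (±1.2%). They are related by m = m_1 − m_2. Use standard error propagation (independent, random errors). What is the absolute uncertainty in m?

m is a linear combination, so absolute uncertainties add in quadrature:
  (δm_1)² = 67.4;  (δm_2)² = 12.0
δm = √(79.4) = 8.91 g

8.91 g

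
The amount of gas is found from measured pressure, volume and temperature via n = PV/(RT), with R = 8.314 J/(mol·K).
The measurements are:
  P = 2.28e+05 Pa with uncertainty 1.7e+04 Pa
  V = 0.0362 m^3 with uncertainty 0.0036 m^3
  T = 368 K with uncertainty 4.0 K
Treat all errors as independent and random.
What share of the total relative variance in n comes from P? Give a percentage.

35.7%

(δn/n)² = (1·δP/P)² + (1·δV/V)² + (-1·δT/T)²
  P term: (1×0.0746)² = 0.00556
  V term: (1×0.0994)² = 0.00989
  T term: (-1×0.0109)² = 0.000118
Total = 0.0156. Share from P = 0.00556/0.0156 = 0.357.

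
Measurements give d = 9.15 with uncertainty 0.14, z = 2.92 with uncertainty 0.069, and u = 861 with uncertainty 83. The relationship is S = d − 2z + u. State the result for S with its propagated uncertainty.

Sums and differences: (δS)² = Σ (cᵢ δxᵢ)².
  (δd)² = 0.0196;  (2·δz)² = 0.0190;  (δu)² = 6890
δS = √(6890) = 83.0
S = 864.

864 ± 83.0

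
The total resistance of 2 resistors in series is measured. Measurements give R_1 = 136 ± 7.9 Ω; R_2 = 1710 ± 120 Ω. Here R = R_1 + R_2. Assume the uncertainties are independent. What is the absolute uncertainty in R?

R is a linear combination, so absolute uncertainties add in quadrature:
  (δR_1)² = 62.4;  (δR_2)² = 14400
δR = √(14500) = 120 Ω

120 Ω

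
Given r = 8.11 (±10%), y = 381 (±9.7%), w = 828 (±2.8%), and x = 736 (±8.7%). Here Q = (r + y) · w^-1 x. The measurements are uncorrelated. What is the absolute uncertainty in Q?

45.6

Let u = r + y = 389. δu = √(δr² + δy²) = √(0.658 + 1370) = 37.0, so δu/u = 0.0950.
Q is then a monomial in u, w, x:
δQ/Q = √((δu/u)² + (-1·δw/w)² + (1·δx/x)²) = √(0.00903 + 0.000784 + 0.00757) = 0.132
Q = 346, so δQ = 0.132 × 346 = 45.6.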